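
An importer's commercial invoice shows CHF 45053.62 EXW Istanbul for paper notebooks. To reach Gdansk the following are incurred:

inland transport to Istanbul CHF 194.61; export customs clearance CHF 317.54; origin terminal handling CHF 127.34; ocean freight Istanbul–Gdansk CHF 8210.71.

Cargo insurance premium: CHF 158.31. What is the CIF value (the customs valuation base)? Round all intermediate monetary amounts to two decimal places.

CIF value: CHF 54062.13

CIF = EXW price + pre-shipment costs + freight + insurance
CIF = 45053.62 + 194.61 + 317.54 + 127.34 + 8210.71 + 158.31 = 54062.13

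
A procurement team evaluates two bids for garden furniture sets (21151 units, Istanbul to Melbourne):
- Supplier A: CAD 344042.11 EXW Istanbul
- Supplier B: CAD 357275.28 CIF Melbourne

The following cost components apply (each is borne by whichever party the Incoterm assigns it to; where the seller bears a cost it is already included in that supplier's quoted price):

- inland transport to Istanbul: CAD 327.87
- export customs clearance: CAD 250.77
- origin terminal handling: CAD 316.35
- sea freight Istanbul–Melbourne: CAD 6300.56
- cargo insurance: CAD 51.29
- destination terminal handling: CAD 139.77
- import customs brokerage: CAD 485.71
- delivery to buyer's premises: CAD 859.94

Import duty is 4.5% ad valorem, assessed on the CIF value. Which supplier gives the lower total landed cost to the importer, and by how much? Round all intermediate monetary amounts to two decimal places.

Supplier A (EXW):
CIF value = EXW price + inland to port + export clearance + origin terminal + freight + insurance = 344042.11 + 327.87 + 250.77 + 316.35 + 6300.56 + 51.29 = 351288.95
Import duty = 351288.95 × 4.5% = 15808.00
Buyer bears (A): 327.87 + 250.77 + 316.35 + 6300.56 + 51.29 + 139.77 + 485.71 + 859.94 = 8732.26
Landed cost (A) = invoice 344042.11 + 8732.26 + duty 15808.00 = 368582.37
Supplier B (CIF):
The CIF price already equals the CIF value: 357275.28
Import duty = 357275.28 × 4.5% = 16077.39
Buyer bears (B): 139.77 + 485.71 + 859.94 = 1485.42
Landed cost (B) = invoice 357275.28 + 1485.42 + duty 16077.39 = 374838.09
Difference = |368582.37 − 374838.09| = 6255.72

Supplier A is cheaper by CAD 6255.72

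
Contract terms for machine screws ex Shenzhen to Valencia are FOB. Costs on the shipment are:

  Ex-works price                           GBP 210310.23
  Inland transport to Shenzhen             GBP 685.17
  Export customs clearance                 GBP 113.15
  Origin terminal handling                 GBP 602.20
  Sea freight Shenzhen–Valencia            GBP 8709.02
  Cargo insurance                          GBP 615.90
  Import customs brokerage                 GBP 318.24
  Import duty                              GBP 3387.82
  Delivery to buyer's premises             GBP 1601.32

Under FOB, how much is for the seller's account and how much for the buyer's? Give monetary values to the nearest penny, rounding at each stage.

FOB: the seller bears costs until goods are on board at the origin port; the buyer bears freight, insurance and all costs thereafter.
Seller's account: goods 210310.23 + inland to port 685.17 + export clearance 113.15 + origin terminal 602.20 = 211710.75
Buyer's account: freight 8709.02 + insurance 615.90 + brokerage 318.24 + duty 3387.82 + delivery 1601.32 = 14632.30

Seller: GBP 211710.75; buyer: GBP 14632.30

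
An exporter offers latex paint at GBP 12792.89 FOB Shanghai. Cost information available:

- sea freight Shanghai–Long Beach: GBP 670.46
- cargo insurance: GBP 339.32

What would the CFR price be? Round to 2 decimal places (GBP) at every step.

CFR price: GBP 13463.35

Not relevant to the conversion: insurance — on the buyer under both terms; not part of either seller's price.
From FOB to CFR, the seller additionally bears: freight.
CFR price = 12792.89 + 670.46 = 13463.35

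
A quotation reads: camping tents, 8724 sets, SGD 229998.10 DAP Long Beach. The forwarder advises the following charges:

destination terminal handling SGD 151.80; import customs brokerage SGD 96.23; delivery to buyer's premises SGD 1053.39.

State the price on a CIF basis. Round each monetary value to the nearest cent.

CIF price: SGD 228792.91

Not relevant to the conversion: brokerage — on the buyer under both terms; not part of either seller's price.
From DAP to CIF, the seller no longer bears: destination terminal, delivery.
CIF price = 229998.10 − 151.80 − 1053.39 = 228792.91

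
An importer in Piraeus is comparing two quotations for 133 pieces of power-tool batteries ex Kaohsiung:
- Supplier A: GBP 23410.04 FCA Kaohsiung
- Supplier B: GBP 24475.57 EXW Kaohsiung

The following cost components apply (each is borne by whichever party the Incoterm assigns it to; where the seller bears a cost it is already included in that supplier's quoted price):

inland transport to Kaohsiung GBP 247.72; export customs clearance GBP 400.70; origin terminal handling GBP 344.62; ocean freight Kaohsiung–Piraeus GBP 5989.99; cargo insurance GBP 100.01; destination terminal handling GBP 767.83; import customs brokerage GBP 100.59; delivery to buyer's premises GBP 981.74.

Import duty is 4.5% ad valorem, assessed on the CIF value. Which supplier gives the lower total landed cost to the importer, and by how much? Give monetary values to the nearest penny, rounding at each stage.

Supplier A is cheaper by GBP 1791.08

Supplier A (FCA):
CIF value = FCA price + origin terminal + freight + insurance = 23410.04 + 344.62 + 5989.99 + 100.01 = 29844.66
Import duty = 29844.66 × 4.5% = 1343.01
Buyer bears (A): 344.62 + 5989.99 + 100.01 + 767.83 + 100.59 + 981.74 = 8284.78
Landed cost (A) = invoice 23410.04 + 8284.78 + duty 1343.01 = 33037.83
Supplier B (EXW):
CIF value = EXW price + inland to port + export clearance + origin terminal + freight + insurance = 24475.57 + 247.72 + 400.70 + 344.62 + 5989.99 + 100.01 = 31558.61
Import duty = 31558.61 × 4.5% = 1420.14
Buyer bears (B): 247.72 + 400.70 + 344.62 + 5989.99 + 100.01 + 767.83 + 100.59 + 981.74 = 8933.20
Landed cost (B) = invoice 24475.57 + 8933.20 + duty 1420.14 = 34828.91
Difference = |33037.83 − 34828.91| = 1791.08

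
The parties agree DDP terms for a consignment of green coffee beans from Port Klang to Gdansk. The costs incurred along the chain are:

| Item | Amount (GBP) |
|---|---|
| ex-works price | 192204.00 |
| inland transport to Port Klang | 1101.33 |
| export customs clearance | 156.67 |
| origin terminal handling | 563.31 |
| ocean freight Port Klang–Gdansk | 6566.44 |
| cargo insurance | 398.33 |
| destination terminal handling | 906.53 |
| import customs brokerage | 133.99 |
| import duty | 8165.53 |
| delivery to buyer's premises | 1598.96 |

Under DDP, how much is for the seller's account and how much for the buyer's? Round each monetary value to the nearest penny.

Seller: GBP 211795.09; buyer: GBP 0.00

DDP: the seller bears all costs including import duty.
Seller's account: goods 192204.00 + inland to port 1101.33 + export clearance 156.67 + origin terminal 563.31 + freight 6566.44 + insurance 398.33 + destination terminal 906.53 + brokerage 133.99 + duty 8165.53 + delivery 1598.96 = 211795.09
Buyer's account: 0.00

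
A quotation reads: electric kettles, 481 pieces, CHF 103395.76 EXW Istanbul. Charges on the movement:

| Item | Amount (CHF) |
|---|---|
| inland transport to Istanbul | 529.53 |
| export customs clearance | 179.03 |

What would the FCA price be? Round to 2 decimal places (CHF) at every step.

FCA price: CHF 104104.32

From EXW to FCA, the seller additionally bears: inland to port, export clearance.
FCA price = 103395.76 + 529.53 + 179.03 = 104104.32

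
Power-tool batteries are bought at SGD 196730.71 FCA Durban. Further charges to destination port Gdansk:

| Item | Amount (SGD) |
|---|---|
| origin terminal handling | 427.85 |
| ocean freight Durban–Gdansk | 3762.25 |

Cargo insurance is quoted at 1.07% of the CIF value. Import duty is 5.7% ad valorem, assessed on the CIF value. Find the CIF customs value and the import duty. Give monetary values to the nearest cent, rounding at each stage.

Let C be the CIF value. C = FCA price + pre-shipment costs + freight + 1.07% × C
C − 1.07% × C = 196730.71 + 427.85 + 3762.25
0.9893 × C = 200920.81
C = 200920.81 / 0.9893 = 203093.91
Insurance premium = 1.07% × 203093.91 = 2173.10
Import duty = 203093.91 × 5.7% = 11576.35

CIF value: SGD 203093.91; import duty: SGD 11576.35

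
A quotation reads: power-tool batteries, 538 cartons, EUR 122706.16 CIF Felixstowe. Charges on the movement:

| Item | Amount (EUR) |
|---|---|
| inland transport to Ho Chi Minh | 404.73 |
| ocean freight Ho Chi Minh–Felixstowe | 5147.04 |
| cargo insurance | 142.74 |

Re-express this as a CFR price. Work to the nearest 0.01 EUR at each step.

CFR price: EUR 122563.42

Not relevant to the conversion: inland to port, freight — on the seller under both CIF and CFR; already in the CIF price and stays in the CFR price.
From CIF to CFR, the seller no longer bears: insurance.
CFR price = 122706.16 − 142.74 = 122563.42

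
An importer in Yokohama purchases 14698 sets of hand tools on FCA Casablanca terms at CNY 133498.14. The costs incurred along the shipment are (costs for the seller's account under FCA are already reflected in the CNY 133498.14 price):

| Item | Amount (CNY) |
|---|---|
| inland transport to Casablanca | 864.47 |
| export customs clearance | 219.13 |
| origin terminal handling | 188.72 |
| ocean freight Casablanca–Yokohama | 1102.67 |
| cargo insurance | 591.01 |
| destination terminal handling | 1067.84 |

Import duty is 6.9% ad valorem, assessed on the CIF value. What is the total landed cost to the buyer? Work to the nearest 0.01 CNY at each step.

FCA: the seller delivers export-cleared goods to the carrier; the buyer bears costs from that point.
Already in the invoice (seller's account under FCA): inland to port, export clearance — exclude.
CIF value = FCA price + origin terminal + freight + insurance = 133498.14 + 188.72 + 1102.67 + 591.01 = 135380.54
Import duty = 135380.54 × 6.9% = 9341.26
Buyer bears: origin terminal 188.72 + freight 1102.67 + insurance 591.01 + destination terminal 1067.84 + duty 9341.26 = 12291.50
Landed cost = invoice 133498.14 + 12291.50 = 145789.64

Total landed cost: CNY 145789.64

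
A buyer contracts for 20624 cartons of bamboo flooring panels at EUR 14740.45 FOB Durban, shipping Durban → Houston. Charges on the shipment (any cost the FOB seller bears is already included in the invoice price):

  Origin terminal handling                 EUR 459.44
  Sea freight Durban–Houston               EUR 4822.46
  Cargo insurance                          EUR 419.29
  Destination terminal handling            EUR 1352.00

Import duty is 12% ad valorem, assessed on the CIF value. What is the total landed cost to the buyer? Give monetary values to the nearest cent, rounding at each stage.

FOB: the seller bears costs until goods are on board at the origin port; the buyer bears freight, insurance and all costs thereafter.
Already in the invoice (seller's account under FOB): origin terminal — exclude.
CIF value = FOB price + freight + insurance = 14740.45 + 4822.46 + 419.29 = 19982.20
Import duty = 19982.20 × 12% = 2397.86
Buyer bears: freight 4822.46 + insurance 419.29 + destination terminal 1352.00 + duty 2397.86 = 8991.61
Landed cost = invoice 14740.45 + 8991.61 = 23732.06

Total landed cost: EUR 23732.06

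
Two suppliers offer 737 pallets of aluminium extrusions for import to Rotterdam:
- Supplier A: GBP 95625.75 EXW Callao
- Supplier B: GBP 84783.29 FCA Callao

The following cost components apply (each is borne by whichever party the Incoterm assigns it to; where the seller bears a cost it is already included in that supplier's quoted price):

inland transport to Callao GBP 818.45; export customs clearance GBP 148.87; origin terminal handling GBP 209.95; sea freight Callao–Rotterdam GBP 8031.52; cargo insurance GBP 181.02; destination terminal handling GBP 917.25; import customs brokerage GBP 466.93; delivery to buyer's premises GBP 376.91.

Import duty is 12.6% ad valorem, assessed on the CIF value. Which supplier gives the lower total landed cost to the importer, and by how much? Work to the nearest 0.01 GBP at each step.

Supplier A (EXW):
CIF value = EXW price + inland to port + export clearance + origin terminal + freight + insurance = 95625.75 + 818.45 + 148.87 + 209.95 + 8031.52 + 181.02 = 105015.56
Import duty = 105015.56 × 12.6% = 13231.96
Buyer bears (A): 818.45 + 148.87 + 209.95 + 8031.52 + 181.02 + 917.25 + 466.93 + 376.91 = 11150.90
Landed cost (A) = invoice 95625.75 + 11150.90 + duty 13231.96 = 120008.61
Supplier B (FCA):
CIF value = FCA price + origin terminal + freight + insurance = 84783.29 + 209.95 + 8031.52 + 181.02 = 93205.78
Import duty = 93205.78 × 12.6% = 11743.93
Buyer bears (B): 209.95 + 8031.52 + 181.02 + 917.25 + 466.93 + 376.91 = 10183.58
Landed cost (B) = invoice 84783.29 + 10183.58 + duty 11743.93 = 106710.80
Difference = |120008.61 − 106710.80| = 13297.81

Supplier B is cheaper by GBP 13297.81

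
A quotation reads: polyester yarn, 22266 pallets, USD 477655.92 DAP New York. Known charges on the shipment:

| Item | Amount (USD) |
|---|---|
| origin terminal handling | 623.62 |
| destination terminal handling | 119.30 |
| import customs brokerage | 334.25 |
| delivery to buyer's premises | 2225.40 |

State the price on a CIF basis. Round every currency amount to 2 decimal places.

CIF price: USD 475311.22

Not relevant to the conversion: origin terminal — on the seller under both DAP and CIF; already in the DAP price and stays in the CIF price. brokerage — on the buyer under both terms; not part of either seller's price.
From DAP to CIF, the seller no longer bears: destination terminal, delivery.
CIF price = 477655.92 − 119.30 − 2225.40 = 475311.22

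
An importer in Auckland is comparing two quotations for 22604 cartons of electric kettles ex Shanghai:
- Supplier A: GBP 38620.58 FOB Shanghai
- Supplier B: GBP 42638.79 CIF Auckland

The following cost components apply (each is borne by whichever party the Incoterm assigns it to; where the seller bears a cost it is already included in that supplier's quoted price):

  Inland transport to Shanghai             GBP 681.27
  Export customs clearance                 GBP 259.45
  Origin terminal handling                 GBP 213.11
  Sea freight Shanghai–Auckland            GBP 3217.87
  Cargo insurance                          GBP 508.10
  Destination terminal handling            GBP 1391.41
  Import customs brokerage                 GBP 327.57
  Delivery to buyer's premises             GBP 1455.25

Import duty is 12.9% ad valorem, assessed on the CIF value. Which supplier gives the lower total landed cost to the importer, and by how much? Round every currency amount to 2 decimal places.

Supplier A (FOB):
CIF value = FOB price + freight + insurance = 38620.58 + 3217.87 + 508.10 = 42346.55
Import duty = 42346.55 × 12.9% = 5462.70
Buyer bears (A): 3217.87 + 508.10 + 1391.41 + 327.57 + 1455.25 = 6900.20
Landed cost (A) = invoice 38620.58 + 6900.20 + duty 5462.70 = 50983.48
Supplier B (CIF):
The CIF price already equals the CIF value: 42638.79
Import duty = 42638.79 × 12.9% = 5500.40
Buyer bears (B): 1391.41 + 327.57 + 1455.25 = 3174.23
Landed cost (B) = invoice 42638.79 + 3174.23 + duty 5500.40 = 51313.42
Difference = |50983.48 − 51313.42| = 329.94

Supplier A is cheaper by GBP 329.94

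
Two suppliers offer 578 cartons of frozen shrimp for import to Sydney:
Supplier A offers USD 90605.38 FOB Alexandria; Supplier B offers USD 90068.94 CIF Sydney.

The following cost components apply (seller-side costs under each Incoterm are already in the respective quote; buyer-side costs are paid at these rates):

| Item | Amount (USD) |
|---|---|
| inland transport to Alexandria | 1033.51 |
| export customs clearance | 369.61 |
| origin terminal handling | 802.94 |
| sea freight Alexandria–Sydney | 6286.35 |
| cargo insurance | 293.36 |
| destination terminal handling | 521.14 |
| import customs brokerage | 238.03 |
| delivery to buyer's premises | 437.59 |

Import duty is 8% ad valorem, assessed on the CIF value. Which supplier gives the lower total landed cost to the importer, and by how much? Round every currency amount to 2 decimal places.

Supplier A (FOB):
CIF value = FOB price + freight + insurance = 90605.38 + 6286.35 + 293.36 = 97185.09
Import duty = 97185.09 × 8% = 7774.81
Buyer bears (A): 6286.35 + 293.36 + 521.14 + 238.03 + 437.59 = 7776.47
Landed cost (A) = invoice 90605.38 + 7776.47 + duty 7774.81 = 106156.66
Supplier B (CIF):
The CIF price already equals the CIF value: 90068.94
Import duty = 90068.94 × 8% = 7205.52
Buyer bears (B): 521.14 + 238.03 + 437.59 = 1196.76
Landed cost (B) = invoice 90068.94 + 1196.76 + duty 7205.52 = 98471.22
Difference = |106156.66 − 98471.22| = 7685.44

Supplier B is cheaper by USD 7685.44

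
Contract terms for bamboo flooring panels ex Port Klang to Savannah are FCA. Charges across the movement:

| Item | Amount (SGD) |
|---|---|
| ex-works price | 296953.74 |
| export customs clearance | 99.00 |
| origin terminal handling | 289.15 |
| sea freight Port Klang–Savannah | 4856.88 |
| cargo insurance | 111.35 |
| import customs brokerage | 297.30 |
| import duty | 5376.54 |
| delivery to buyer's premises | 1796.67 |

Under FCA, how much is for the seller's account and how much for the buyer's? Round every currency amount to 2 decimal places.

FCA: the seller delivers export-cleared goods to the carrier; the buyer bears costs from that point.
Seller's account: goods 296953.74 + export clearance 99.00 = 297052.74
Buyer's account: origin terminal 289.15 + freight 4856.88 + insurance 111.35 + brokerage 297.30 + duty 5376.54 + delivery 1796.67 = 12727.89

Seller: SGD 297052.74; buyer: SGD 12727.89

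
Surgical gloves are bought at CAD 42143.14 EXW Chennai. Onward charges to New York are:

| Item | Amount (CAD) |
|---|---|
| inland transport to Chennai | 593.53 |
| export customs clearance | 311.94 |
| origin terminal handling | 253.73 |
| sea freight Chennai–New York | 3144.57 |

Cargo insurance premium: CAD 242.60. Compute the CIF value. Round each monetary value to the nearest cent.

CIF value: CAD 46689.51

CIF = EXW price + pre-shipment costs + freight + insurance
CIF = 42143.14 + 593.53 + 311.94 + 253.73 + 3144.57 + 242.60 = 46689.51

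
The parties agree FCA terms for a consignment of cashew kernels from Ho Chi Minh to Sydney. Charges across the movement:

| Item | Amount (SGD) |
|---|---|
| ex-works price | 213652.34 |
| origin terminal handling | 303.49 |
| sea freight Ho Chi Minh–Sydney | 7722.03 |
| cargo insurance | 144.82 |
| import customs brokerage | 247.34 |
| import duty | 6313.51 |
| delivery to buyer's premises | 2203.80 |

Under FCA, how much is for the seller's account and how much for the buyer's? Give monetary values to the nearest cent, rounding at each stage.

FCA: the seller delivers export-cleared goods to the carrier; the buyer bears costs from that point.
Seller's account: goods 213652.34 = 213652.34
Buyer's account: origin terminal 303.49 + freight 7722.03 + insurance 144.82 + brokerage 247.34 + duty 6313.51 + delivery 2203.80 = 16934.99

Seller: SGD 213652.34; buyer: SGD 16934.99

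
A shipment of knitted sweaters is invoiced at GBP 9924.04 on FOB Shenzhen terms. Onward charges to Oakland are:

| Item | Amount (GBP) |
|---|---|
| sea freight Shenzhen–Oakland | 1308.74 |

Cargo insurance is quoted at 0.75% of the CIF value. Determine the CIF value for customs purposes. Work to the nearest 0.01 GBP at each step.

CIF value: GBP 11317.66

Let C be the CIF value. C = FOB price + freight + 0.75% × C
C − 0.75% × C = 9924.04 + 1308.74
0.9925 × C = 11232.78
C = 11232.78 / 0.9925 = 11317.66
Insurance premium = 0.75% × 11317.66 = 84.88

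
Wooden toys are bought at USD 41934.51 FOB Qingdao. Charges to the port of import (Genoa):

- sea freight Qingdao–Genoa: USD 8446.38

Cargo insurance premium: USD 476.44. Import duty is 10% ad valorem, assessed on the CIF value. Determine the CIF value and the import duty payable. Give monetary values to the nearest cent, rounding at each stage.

CIF value: USD 50857.33; import duty: USD 5085.73

CIF = FOB price + freight + insurance
CIF = 41934.51 + 8446.38 + 476.44 = 50857.33
Import duty = 50857.33 × 10% = 5085.73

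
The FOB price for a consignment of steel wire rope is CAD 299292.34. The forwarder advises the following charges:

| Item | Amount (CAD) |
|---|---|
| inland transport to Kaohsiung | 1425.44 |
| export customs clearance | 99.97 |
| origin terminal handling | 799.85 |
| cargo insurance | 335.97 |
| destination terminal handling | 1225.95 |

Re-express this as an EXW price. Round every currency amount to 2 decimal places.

EXW price: CAD 296967.08

Not relevant to the conversion: insurance, destination terminal — on the buyer under both terms; not part of either seller's price.
From FOB to EXW, the seller no longer bears: inland to port, export clearance, origin terminal.
EXW price = 299292.34 − 1425.44 − 99.97 − 799.85 = 296967.08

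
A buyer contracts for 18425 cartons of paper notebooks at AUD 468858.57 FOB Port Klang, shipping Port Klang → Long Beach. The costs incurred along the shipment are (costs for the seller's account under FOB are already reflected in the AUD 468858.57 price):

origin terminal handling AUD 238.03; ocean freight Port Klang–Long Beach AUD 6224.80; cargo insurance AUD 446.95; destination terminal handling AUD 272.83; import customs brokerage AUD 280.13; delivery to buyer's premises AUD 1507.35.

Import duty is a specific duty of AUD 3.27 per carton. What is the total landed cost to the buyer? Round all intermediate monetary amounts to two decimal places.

Total landed cost: AUD 537840.38

FOB: the seller bears costs until goods are on board at the origin port; the buyer bears freight, insurance and all costs thereafter.
Already in the invoice (seller's account under FOB): origin terminal — exclude.
CIF value = FOB price + freight + insurance = 468858.57 + 6224.80 + 446.95 = 475530.32
Import duty = 18425 × 3.27 = 60249.75
Buyer bears: freight 6224.80 + insurance 446.95 + destination terminal 272.83 + brokerage 280.13 + delivery 1507.35 + duty 60249.75 = 68981.81
Landed cost = invoice 468858.57 + 68981.81 = 537840.38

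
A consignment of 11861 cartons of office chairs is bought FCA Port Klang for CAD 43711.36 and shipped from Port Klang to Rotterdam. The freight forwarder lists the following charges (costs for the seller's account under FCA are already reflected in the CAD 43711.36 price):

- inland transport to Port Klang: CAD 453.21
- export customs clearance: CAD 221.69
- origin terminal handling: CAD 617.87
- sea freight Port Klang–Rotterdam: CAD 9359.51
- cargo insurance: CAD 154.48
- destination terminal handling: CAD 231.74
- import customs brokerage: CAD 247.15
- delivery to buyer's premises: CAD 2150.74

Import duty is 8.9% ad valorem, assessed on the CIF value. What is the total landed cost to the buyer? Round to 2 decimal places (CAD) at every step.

Total landed cost: CAD 61264.90

FCA: the seller delivers export-cleared goods to the carrier; the buyer bears costs from that point.
Already in the invoice (seller's account under FCA): inland to port, export clearance — exclude.
CIF value = FCA price + origin terminal + freight + insurance = 43711.36 + 617.87 + 9359.51 + 154.48 = 53843.22
Import duty = 53843.22 × 8.9% = 4792.05
Buyer bears: origin terminal 617.87 + freight 9359.51 + insurance 154.48 + destination terminal 231.74 + brokerage 247.15 + delivery 2150.74 + duty 4792.05 = 17553.54
Landed cost = invoice 43711.36 + 17553.54 = 61264.90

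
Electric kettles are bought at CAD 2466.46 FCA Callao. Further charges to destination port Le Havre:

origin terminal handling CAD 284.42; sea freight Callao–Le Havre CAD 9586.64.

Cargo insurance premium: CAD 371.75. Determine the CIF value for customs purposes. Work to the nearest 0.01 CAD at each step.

CIF = FCA price + pre-shipment costs + freight + insurance
CIF = 2466.46 + 284.42 + 9586.64 + 371.75 = 12709.27

CIF value: CAD 12709.27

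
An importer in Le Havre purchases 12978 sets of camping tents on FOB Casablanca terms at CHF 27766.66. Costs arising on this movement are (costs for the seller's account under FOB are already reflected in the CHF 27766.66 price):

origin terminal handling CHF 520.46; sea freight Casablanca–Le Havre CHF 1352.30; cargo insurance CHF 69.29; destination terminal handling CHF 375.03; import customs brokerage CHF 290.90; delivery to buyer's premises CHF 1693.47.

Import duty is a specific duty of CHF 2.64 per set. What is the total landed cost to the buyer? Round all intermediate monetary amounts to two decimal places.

Total landed cost: CHF 65809.57

FOB: the seller bears costs until goods are on board at the origin port; the buyer bears freight, insurance and all costs thereafter.
Already in the invoice (seller's account under FOB): origin terminal — exclude.
CIF value = FOB price + freight + insurance = 27766.66 + 1352.30 + 69.29 = 29188.25
Import duty = 12978 × 2.64 = 34261.92
Buyer bears: freight 1352.30 + insurance 69.29 + destination terminal 375.03 + brokerage 290.90 + delivery 1693.47 + duty 34261.92 = 38042.91
Landed cost = invoice 27766.66 + 38042.91 = 65809.57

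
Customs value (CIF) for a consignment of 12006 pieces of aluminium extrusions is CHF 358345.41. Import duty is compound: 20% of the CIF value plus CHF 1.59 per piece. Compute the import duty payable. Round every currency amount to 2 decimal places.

Ad valorem component: 358345.41 × 20% = 71669.08
Specific component: 12006 × 1.59 = 19089.54
Import duty = 71669.08 + 19089.54 = 90758.62

Import duty: CHF 90758.62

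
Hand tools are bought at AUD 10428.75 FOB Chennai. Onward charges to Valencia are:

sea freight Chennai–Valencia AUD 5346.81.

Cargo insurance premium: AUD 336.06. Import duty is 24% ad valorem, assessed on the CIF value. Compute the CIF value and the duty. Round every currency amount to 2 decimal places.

CIF = FOB price + freight + insurance
CIF = 10428.75 + 5346.81 + 336.06 = 16111.62
Import duty = 16111.62 × 24% = 3866.79

CIF value: AUD 16111.62; import duty: AUD 3866.79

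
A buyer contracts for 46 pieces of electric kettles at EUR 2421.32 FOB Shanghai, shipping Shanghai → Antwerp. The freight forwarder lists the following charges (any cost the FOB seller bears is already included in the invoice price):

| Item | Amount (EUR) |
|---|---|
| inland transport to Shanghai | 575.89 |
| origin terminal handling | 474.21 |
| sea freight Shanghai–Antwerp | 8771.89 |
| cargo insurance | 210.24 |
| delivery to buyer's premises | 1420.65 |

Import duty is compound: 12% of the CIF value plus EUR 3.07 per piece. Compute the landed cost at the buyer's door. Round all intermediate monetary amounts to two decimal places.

FOB: the seller bears costs until goods are on board at the origin port; the buyer bears freight, insurance and all costs thereafter.
Already in the invoice (seller's account under FOB): inland to port, origin terminal — exclude.
CIF value = FOB price + freight + insurance = 2421.32 + 8771.89 + 210.24 = 11403.45
Ad valorem component: 11403.45 × 12% = 1368.41
Specific component: 46 × 3.07 = 141.22
Import duty = 1368.41 + 141.22 = 1509.63
Buyer bears: freight 8771.89 + insurance 210.24 + delivery 1420.65 + duty 1509.63 = 11912.41
Landed cost = invoice 2421.32 + 11912.41 = 14333.73

Total landed cost: EUR 14333.73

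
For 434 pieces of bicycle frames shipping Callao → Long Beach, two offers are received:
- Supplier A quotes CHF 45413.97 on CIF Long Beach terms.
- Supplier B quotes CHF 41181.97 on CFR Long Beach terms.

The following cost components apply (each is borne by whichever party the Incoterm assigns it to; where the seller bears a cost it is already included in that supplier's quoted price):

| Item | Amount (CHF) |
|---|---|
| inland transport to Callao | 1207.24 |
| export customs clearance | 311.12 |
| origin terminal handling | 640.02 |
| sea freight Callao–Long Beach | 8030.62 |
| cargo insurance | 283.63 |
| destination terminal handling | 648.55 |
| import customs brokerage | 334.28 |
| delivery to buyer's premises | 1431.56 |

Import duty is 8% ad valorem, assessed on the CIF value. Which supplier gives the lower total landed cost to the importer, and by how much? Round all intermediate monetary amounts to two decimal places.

Supplier A (CIF):
The CIF price already equals the CIF value: 45413.97
Import duty = 45413.97 × 8% = 3633.12
Buyer bears (A): 648.55 + 334.28 + 1431.56 = 2414.39
Landed cost (A) = invoice 45413.97 + 2414.39 + duty 3633.12 = 51461.48
Supplier B (CFR):
CIF value = CFR price + insurance = 41181.97 + 283.63 = 41465.60
Import duty = 41465.60 × 8% = 3317.25
Buyer bears (B): 283.63 + 648.55 + 334.28 + 1431.56 = 2698.02
Landed cost (B) = invoice 41181.97 + 2698.02 + duty 3317.25 = 47197.24
Difference = |51461.48 − 47197.24| = 4264.24

Supplier B is cheaper by CHF 4264.24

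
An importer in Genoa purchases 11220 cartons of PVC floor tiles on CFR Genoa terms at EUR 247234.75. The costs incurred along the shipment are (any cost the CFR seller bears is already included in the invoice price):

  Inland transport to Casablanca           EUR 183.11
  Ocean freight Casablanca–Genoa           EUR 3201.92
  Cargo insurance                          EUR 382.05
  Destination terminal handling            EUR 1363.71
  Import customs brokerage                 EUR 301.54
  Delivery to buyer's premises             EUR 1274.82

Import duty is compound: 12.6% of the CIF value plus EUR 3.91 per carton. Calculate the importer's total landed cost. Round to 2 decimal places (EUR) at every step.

CFR: the seller pays costs through ocean freight to the destination port, but not insurance.
Already in the invoice (seller's account under CFR): inland to port, freight — exclude.
CIF value = CFR price + insurance = 247234.75 + 382.05 = 247616.80
Ad valorem component: 247616.80 × 12.6% = 31199.72
Specific component: 11220 × 3.91 = 43870.20
Import duty = 31199.72 + 43870.20 = 75069.92
Buyer bears: insurance 382.05 + destination terminal 1363.71 + brokerage 301.54 + delivery 1274.82 + duty 75069.92 = 78392.04
Landed cost = invoice 247234.75 + 78392.04 = 325626.79

Total landed cost: EUR 325626.79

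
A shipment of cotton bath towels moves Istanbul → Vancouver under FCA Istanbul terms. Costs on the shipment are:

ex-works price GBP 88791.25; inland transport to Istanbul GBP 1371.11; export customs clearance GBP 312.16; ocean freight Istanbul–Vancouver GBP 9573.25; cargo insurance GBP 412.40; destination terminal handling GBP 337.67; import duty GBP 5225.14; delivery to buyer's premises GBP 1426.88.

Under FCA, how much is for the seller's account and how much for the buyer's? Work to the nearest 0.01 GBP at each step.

FCA: the seller delivers export-cleared goods to the carrier; the buyer bears costs from that point.
Seller's account: goods 88791.25 + inland to port 1371.11 + export clearance 312.16 = 90474.52
Buyer's account: freight 9573.25 + insurance 412.40 + destination terminal 337.67 + duty 5225.14 + delivery 1426.88 = 16975.34

Seller: GBP 90474.52; buyer: GBP 16975.34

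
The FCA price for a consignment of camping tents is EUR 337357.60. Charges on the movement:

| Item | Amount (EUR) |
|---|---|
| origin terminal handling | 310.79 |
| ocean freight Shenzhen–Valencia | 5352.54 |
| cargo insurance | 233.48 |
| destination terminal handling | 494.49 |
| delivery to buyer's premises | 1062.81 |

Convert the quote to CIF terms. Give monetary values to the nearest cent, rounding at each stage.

Not relevant to the conversion: delivery, destination terminal — on the buyer under both terms; not part of either seller's price.
From FCA to CIF, the seller additionally bears: origin terminal, freight, insurance.
CIF price = 337357.60 + 310.79 + 5352.54 + 233.48 = 343254.41

CIF price: EUR 343254.41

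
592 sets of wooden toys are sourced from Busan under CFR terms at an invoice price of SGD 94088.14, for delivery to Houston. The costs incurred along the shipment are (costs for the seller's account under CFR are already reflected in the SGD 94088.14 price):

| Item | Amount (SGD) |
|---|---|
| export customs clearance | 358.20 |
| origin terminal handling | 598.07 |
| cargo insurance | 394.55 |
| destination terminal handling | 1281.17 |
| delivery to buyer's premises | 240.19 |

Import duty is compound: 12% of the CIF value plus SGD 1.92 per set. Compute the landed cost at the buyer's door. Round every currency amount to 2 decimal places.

CFR: the seller pays costs through ocean freight to the destination port, but not insurance.
Already in the invoice (seller's account under CFR): export clearance, origin terminal — exclude.
CIF value = CFR price + insurance = 94088.14 + 394.55 = 94482.69
Ad valorem component: 94482.69 × 12% = 11337.92
Specific component: 592 × 1.92 = 1136.64
Import duty = 11337.92 + 1136.64 = 12474.56
Buyer bears: insurance 394.55 + destination terminal 1281.17 + delivery 240.19 + duty 12474.56 = 14390.47
Landed cost = invoice 94088.14 + 14390.47 = 108478.61

Total landed cost: SGD 108478.61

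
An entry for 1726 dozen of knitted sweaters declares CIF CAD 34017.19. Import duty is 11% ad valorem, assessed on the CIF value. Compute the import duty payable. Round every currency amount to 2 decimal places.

Import duty = 34017.19 × 11% = 3741.89

Import duty: CAD 3741.89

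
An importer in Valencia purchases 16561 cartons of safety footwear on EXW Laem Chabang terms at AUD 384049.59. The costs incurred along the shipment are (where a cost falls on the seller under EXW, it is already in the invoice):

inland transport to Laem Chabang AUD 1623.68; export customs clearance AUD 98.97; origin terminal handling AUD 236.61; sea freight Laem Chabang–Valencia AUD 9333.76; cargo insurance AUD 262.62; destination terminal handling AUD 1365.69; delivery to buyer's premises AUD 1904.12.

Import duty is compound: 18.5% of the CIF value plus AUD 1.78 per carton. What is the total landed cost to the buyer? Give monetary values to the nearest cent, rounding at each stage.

EXW: the seller makes goods available at their premises; the buyer bears all onward costs.
CIF value = EXW price + inland to port + export clearance + origin terminal + freight + insurance = 384049.59 + 1623.68 + 98.97 + 236.61 + 9333.76 + 262.62 = 395605.23
Ad valorem component: 395605.23 × 18.5% = 73186.97
Specific component: 16561 × 1.78 = 29478.58
Import duty = 73186.97 + 29478.58 = 102665.55
Buyer bears: inland to port 1623.68 + export clearance 98.97 + origin terminal 236.61 + freight 9333.76 + insurance 262.62 + destination terminal 1365.69 + delivery 1904.12 + duty 102665.55 = 117491.00
Landed cost = invoice 384049.59 + 117491.00 = 501540.59

Total landed cost: AUD 501540.59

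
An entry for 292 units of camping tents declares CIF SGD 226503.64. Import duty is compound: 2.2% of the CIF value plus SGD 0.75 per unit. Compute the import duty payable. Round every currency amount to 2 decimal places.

Ad valorem component: 226503.64 × 2.2% = 4983.08
Specific component: 292 × 0.75 = 219.00
Import duty = 4983.08 + 219.00 = 5202.08

Import duty: SGD 5202.08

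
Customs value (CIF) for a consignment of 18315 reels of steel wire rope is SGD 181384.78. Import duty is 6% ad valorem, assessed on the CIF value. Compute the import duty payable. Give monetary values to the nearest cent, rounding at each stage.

Import duty: SGD 10883.09

Import duty = 181384.78 × 6% = 10883.09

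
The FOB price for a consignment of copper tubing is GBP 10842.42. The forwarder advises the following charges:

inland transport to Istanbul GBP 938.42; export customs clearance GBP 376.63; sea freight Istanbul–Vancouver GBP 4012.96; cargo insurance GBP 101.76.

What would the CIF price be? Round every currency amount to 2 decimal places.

CIF price: GBP 14957.14

Not relevant to the conversion: inland to port, export clearance — on the seller under both FOB and CIF; already in the FOB price and stays in the CIF price.
From FOB to CIF, the seller additionally bears: freight, insurance.
CIF price = 10842.42 + 4012.96 + 101.76 = 14957.14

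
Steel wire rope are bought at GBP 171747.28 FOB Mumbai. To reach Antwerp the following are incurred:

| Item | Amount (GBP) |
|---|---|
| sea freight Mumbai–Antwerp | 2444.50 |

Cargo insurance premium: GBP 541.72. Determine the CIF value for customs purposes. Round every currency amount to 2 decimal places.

CIF value: GBP 174733.50

CIF = FOB price + freight + insurance
CIF = 171747.28 + 2444.50 + 541.72 = 174733.50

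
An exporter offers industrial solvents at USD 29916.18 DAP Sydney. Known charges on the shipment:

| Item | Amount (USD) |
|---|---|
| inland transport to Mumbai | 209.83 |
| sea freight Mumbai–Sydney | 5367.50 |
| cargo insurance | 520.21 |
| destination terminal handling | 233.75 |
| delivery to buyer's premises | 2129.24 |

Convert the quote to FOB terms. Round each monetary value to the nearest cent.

FOB price: USD 21665.48

Not relevant to the conversion: inland to port — on the seller under both DAP and FOB; already in the DAP price and stays in the FOB price.
From DAP to FOB, the seller no longer bears: freight, insurance, destination terminal, delivery.
FOB price = 29916.18 − 5367.50 − 520.21 − 233.75 − 2129.24 = 21665.48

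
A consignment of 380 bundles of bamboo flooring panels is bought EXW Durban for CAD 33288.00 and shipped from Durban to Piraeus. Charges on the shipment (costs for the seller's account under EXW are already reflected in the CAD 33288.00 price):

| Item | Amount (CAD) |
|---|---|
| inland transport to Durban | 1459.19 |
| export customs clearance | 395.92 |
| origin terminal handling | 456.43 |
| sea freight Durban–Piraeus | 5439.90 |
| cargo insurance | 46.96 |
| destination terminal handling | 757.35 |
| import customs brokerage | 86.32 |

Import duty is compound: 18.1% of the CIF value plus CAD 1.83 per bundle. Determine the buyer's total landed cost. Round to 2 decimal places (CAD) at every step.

EXW: the seller makes goods available at their premises; the buyer bears all onward costs.
CIF value = EXW price + inland to port + export clearance + origin terminal + freight + insurance = 33288.00 + 1459.19 + 395.92 + 456.43 + 5439.90 + 46.96 = 41086.40
Ad valorem component: 41086.40 × 18.1% = 7436.64
Specific component: 380 × 1.83 = 695.40
Import duty = 7436.64 + 695.40 = 8132.04
Buyer bears: inland to port 1459.19 + export clearance 395.92 + origin terminal 456.43 + freight 5439.90 + insurance 46.96 + destination terminal 757.35 + brokerage 86.32 + duty 8132.04 = 16774.11
Landed cost = invoice 33288.00 + 16774.11 = 50062.11

Total landed cost: CAD 50062.11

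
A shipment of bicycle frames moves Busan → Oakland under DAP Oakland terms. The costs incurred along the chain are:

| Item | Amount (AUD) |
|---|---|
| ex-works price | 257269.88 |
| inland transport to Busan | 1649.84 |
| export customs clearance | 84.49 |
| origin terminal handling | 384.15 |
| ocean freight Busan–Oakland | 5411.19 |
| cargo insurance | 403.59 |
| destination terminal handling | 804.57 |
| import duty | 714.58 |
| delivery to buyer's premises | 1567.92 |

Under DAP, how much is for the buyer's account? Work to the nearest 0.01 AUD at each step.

DAP: the seller bears all costs to the named destination except import duty and clearance.
Seller's account: goods 257269.88 + inland to port 1649.84 + export clearance 84.49 + origin terminal 384.15 + freight 5411.19 + insurance 403.59 + destination terminal 804.57 + delivery 1567.92 = 267575.63
Buyer's account: duty 714.58 = 714.58

Buyer's account: AUD 714.58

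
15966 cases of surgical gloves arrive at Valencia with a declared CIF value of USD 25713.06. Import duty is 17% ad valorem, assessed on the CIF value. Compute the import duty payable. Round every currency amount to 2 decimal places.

Import duty: USD 4371.22

Import duty = 25713.06 × 17% = 4371.22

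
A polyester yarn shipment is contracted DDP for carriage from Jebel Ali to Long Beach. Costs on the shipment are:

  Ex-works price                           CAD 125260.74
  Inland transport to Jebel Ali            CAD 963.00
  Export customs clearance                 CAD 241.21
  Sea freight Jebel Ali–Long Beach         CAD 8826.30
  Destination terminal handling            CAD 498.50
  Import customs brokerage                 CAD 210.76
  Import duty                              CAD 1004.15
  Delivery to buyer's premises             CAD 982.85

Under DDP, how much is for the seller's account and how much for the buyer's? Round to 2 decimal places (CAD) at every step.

Seller: CAD 137987.51; buyer: CAD 0.00

DDP: the seller bears all costs including import duty.
Seller's account: goods 125260.74 + inland to port 963.00 + export clearance 241.21 + freight 8826.30 + destination terminal 498.50 + brokerage 210.76 + duty 1004.15 + delivery 982.85 = 137987.51
Buyer's account: 0.00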